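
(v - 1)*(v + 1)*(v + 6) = v^3 + 6*v^2 - v - 6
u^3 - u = u*(u - 1)*(u + 1)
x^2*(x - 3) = x^3 - 3*x^2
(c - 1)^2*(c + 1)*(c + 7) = c^4 + 6*c^3 - 8*c^2 - 6*c + 7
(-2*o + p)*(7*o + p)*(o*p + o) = -14*o^3*p - 14*o^3 + 5*o^2*p^2 + 5*o^2*p + o*p^3 + o*p^2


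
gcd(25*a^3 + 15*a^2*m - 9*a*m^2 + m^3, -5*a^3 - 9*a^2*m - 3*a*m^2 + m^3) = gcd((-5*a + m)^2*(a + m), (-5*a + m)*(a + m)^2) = 5*a^2 + 4*a*m - m^2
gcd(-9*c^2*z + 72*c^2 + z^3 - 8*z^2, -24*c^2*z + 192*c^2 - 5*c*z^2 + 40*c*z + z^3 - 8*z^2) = 3*c*z - 24*c + z^2 - 8*z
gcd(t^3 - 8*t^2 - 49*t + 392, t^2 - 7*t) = t - 7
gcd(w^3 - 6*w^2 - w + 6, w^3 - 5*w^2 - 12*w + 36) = w - 6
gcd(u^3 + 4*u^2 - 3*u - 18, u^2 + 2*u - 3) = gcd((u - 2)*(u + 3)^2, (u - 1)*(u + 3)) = u + 3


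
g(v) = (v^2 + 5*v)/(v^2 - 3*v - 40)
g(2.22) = -0.38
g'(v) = (3 - 2*v)*(v^2 + 5*v)/(v^2 - 3*v - 40)^2 + (2*v + 5)/(v^2 - 3*v - 40) = -8/(v^2 - 16*v + 64)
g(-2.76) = 0.26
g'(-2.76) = -0.07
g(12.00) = 3.00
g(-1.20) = 0.13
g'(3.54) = -0.40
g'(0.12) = -0.13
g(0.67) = -0.09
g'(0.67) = -0.15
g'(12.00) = -0.50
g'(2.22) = -0.24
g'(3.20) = -0.35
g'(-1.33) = -0.09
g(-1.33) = 0.14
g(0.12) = -0.02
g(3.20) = -0.67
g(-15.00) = 0.65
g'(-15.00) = -0.02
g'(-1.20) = -0.09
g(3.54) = -0.79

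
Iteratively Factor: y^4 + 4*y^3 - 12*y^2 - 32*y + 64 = (y + 4)*(y^3 - 12*y + 16) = (y - 2)*(y + 4)*(y^2 + 2*y - 8) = (y - 2)*(y + 4)^2*(y - 2)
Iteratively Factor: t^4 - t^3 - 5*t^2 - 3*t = (t + 1)*(t^3 - 2*t^2 - 3*t) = t*(t + 1)*(t^2 - 2*t - 3) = t*(t + 1)^2*(t - 3)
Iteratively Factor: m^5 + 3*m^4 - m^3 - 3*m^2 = (m)*(m^4 + 3*m^3 - m^2 - 3*m) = m*(m - 1)*(m^3 + 4*m^2 + 3*m) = m*(m - 1)*(m + 1)*(m^2 + 3*m) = m*(m - 1)*(m + 1)*(m + 3)*(m)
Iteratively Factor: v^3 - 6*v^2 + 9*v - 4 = (v - 1)*(v^2 - 5*v + 4) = (v - 4)*(v - 1)*(v - 1)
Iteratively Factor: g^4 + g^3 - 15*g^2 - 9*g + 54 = (g + 3)*(g^3 - 2*g^2 - 9*g + 18) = (g - 2)*(g + 3)*(g^2 - 9) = (g - 3)*(g - 2)*(g + 3)*(g + 3)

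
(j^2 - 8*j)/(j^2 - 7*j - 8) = j/(j + 1)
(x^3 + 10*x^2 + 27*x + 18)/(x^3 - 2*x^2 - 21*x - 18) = (x + 6)/(x - 6)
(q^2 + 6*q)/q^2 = (q + 6)/q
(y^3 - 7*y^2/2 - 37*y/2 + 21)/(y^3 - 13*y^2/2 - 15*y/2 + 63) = (2*y^2 + 5*y - 7)/(2*y^2 - y - 21)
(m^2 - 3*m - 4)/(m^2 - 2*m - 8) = (m + 1)/(m + 2)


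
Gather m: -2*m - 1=-2*m - 1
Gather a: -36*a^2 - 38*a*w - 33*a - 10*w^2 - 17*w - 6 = -36*a^2 + a*(-38*w - 33) - 10*w^2 - 17*w - 6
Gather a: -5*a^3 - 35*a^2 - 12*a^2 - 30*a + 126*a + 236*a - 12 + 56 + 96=-5*a^3 - 47*a^2 + 332*a + 140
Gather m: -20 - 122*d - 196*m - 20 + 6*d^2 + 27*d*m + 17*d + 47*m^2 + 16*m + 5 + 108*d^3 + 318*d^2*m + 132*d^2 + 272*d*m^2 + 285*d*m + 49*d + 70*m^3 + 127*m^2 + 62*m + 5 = 108*d^3 + 138*d^2 - 56*d + 70*m^3 + m^2*(272*d + 174) + m*(318*d^2 + 312*d - 118) - 30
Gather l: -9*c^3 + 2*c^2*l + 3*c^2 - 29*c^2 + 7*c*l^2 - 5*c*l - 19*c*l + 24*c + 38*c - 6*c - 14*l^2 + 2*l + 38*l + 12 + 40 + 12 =-9*c^3 - 26*c^2 + 56*c + l^2*(7*c - 14) + l*(2*c^2 - 24*c + 40) + 64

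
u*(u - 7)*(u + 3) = u^3 - 4*u^2 - 21*u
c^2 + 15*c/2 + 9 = (c + 3/2)*(c + 6)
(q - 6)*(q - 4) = q^2 - 10*q + 24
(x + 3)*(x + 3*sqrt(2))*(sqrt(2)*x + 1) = sqrt(2)*x^3 + 3*sqrt(2)*x^2 + 7*x^2 + 3*sqrt(2)*x + 21*x + 9*sqrt(2)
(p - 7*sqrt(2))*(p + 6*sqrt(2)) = p^2 - sqrt(2)*p - 84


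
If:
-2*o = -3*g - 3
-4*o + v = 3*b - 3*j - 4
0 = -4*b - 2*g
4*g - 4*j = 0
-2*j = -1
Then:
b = -1/4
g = 1/2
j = 1/2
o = 9/4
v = 11/4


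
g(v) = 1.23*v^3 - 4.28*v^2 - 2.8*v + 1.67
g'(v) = 3.69*v^2 - 8.56*v - 2.8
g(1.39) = -7.19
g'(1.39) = -7.57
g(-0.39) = 2.04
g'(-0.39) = 1.10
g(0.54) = -0.90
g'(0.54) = -6.35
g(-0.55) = 1.71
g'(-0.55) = 3.02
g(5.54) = 63.94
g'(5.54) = 63.03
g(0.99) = -4.10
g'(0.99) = -7.66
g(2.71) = -12.87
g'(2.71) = 1.10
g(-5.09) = -257.17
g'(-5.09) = 136.37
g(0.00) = 1.67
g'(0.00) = -2.80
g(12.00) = 1477.19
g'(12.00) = 425.84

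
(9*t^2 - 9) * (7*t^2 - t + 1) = 63*t^4 - 9*t^3 - 54*t^2 + 9*t - 9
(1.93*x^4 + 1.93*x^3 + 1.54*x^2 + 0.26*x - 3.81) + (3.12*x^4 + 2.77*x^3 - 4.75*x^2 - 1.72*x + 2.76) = 5.05*x^4 + 4.7*x^3 - 3.21*x^2 - 1.46*x - 1.05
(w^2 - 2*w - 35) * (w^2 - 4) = w^4 - 2*w^3 - 39*w^2 + 8*w + 140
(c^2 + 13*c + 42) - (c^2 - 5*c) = 18*c + 42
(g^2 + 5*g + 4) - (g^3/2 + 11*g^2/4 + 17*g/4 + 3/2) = -g^3/2 - 7*g^2/4 + 3*g/4 + 5/2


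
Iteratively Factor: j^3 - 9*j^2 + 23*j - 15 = (j - 1)*(j^2 - 8*j + 15) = (j - 5)*(j - 1)*(j - 3)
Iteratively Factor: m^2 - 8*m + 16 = (m - 4)*(m - 4)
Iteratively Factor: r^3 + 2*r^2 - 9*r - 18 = (r + 3)*(r^2 - r - 6) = (r - 3)*(r + 3)*(r + 2)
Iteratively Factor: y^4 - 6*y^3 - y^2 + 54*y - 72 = (y + 3)*(y^3 - 9*y^2 + 26*y - 24) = (y - 4)*(y + 3)*(y^2 - 5*y + 6) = (y - 4)*(y - 2)*(y + 3)*(y - 3)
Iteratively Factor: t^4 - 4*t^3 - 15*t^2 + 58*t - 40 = (t - 2)*(t^3 - 2*t^2 - 19*t + 20) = (t - 2)*(t - 1)*(t^2 - t - 20) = (t - 2)*(t - 1)*(t + 4)*(t - 5)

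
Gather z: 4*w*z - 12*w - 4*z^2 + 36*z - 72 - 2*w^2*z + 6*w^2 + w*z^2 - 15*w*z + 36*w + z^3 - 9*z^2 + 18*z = 6*w^2 + 24*w + z^3 + z^2*(w - 13) + z*(-2*w^2 - 11*w + 54) - 72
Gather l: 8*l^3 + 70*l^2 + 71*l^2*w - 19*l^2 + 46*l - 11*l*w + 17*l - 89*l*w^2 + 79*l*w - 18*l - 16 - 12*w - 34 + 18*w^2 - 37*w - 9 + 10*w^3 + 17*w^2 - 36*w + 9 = 8*l^3 + l^2*(71*w + 51) + l*(-89*w^2 + 68*w + 45) + 10*w^3 + 35*w^2 - 85*w - 50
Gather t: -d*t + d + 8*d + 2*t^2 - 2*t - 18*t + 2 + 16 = 9*d + 2*t^2 + t*(-d - 20) + 18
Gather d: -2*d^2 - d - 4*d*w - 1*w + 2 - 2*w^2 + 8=-2*d^2 + d*(-4*w - 1) - 2*w^2 - w + 10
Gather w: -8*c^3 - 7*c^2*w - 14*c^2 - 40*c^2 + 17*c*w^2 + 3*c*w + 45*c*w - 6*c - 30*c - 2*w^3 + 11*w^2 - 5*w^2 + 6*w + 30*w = -8*c^3 - 54*c^2 - 36*c - 2*w^3 + w^2*(17*c + 6) + w*(-7*c^2 + 48*c + 36)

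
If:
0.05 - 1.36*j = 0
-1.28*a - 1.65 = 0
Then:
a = -1.29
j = 0.04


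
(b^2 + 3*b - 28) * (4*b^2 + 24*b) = 4*b^4 + 36*b^3 - 40*b^2 - 672*b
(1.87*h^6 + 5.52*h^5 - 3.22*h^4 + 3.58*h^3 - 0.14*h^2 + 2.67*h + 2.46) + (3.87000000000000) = 1.87*h^6 + 5.52*h^5 - 3.22*h^4 + 3.58*h^3 - 0.14*h^2 + 2.67*h + 6.33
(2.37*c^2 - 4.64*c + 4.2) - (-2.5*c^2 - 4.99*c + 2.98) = 4.87*c^2 + 0.350000000000001*c + 1.22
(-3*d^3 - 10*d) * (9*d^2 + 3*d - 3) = -27*d^5 - 9*d^4 - 81*d^3 - 30*d^2 + 30*d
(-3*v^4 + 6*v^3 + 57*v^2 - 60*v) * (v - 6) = -3*v^5 + 24*v^4 + 21*v^3 - 402*v^2 + 360*v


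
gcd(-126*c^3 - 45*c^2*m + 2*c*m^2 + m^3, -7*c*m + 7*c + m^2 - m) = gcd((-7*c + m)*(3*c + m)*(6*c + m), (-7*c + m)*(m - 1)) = 7*c - m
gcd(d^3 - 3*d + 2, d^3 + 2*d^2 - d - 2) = d^2 + d - 2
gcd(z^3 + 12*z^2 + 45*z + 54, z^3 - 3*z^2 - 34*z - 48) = z + 3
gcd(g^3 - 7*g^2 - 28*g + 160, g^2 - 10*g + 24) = g - 4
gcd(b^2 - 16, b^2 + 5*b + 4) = b + 4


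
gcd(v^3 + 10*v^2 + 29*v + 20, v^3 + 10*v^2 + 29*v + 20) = v^3 + 10*v^2 + 29*v + 20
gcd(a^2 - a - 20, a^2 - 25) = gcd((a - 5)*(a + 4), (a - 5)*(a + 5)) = a - 5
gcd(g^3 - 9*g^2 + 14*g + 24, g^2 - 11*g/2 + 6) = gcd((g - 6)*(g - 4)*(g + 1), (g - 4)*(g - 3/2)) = g - 4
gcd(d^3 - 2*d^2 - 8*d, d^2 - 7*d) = d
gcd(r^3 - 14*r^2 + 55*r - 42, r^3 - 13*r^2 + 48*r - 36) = r^2 - 7*r + 6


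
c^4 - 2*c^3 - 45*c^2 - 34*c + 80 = (c - 8)*(c - 1)*(c + 2)*(c + 5)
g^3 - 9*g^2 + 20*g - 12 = (g - 6)*(g - 2)*(g - 1)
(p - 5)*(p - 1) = p^2 - 6*p + 5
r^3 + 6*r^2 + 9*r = r*(r + 3)^2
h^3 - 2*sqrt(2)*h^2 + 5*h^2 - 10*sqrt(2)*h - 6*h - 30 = (h + 5)*(h - 3*sqrt(2))*(h + sqrt(2))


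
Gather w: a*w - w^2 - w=-w^2 + w*(a - 1)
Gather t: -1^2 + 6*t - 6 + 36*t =42*t - 7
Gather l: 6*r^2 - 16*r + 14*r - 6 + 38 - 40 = 6*r^2 - 2*r - 8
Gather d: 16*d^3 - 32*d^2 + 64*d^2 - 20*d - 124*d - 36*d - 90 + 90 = 16*d^3 + 32*d^2 - 180*d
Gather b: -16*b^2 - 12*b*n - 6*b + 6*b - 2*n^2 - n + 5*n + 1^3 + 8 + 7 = -16*b^2 - 12*b*n - 2*n^2 + 4*n + 16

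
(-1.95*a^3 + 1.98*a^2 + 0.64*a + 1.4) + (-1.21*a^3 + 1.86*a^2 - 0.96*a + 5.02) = -3.16*a^3 + 3.84*a^2 - 0.32*a + 6.42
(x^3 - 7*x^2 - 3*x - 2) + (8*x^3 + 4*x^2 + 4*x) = 9*x^3 - 3*x^2 + x - 2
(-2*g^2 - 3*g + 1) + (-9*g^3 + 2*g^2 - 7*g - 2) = -9*g^3 - 10*g - 1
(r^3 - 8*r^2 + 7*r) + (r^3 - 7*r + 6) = 2*r^3 - 8*r^2 + 6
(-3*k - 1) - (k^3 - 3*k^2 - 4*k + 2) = -k^3 + 3*k^2 + k - 3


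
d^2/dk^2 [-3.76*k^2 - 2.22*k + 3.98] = -7.52000000000000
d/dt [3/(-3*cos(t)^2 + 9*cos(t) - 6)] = (3 - 2*cos(t))*sin(t)/(cos(t)^2 - 3*cos(t) + 2)^2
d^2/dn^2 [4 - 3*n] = 0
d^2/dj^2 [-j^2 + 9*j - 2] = -2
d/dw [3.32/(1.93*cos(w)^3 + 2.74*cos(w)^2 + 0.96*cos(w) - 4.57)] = (19.2228*cos(w)^2 + 18.1936*cos(w) + 3.1872)*sin(w)/(1.93*cos(w)^3 + 2.74*cos(w)^2 + 0.96*cos(w) - 4.57)^2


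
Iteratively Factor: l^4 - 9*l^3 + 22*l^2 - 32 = (l - 2)*(l^3 - 7*l^2 + 8*l + 16) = (l - 4)*(l - 2)*(l^2 - 3*l - 4) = (l - 4)^2*(l - 2)*(l + 1)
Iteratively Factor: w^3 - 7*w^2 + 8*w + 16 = (w + 1)*(w^2 - 8*w + 16) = (w - 4)*(w + 1)*(w - 4)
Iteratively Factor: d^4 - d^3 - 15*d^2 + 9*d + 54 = (d - 3)*(d^3 + 2*d^2 - 9*d - 18) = (d - 3)^2*(d^2 + 5*d + 6) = (d - 3)^2*(d + 3)*(d + 2)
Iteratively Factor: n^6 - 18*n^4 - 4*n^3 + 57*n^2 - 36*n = (n - 1)*(n^5 + n^4 - 17*n^3 - 21*n^2 + 36*n) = n*(n - 1)*(n^4 + n^3 - 17*n^2 - 21*n + 36) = n*(n - 1)*(n + 3)*(n^3 - 2*n^2 - 11*n + 12) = n*(n - 1)*(n + 3)^2*(n^2 - 5*n + 4) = n*(n - 1)^2*(n + 3)^2*(n - 4)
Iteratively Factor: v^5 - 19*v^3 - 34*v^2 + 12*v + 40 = (v + 2)*(v^4 - 2*v^3 - 15*v^2 - 4*v + 20) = (v - 1)*(v + 2)*(v^3 - v^2 - 16*v - 20) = (v - 1)*(v + 2)^2*(v^2 - 3*v - 10) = (v - 1)*(v + 2)^3*(v - 5)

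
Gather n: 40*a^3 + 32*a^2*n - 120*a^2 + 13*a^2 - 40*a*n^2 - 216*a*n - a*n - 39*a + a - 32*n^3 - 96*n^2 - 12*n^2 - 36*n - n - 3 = 40*a^3 - 107*a^2 - 38*a - 32*n^3 + n^2*(-40*a - 108) + n*(32*a^2 - 217*a - 37) - 3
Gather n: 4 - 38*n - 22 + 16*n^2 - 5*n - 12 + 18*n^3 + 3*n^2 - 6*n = 18*n^3 + 19*n^2 - 49*n - 30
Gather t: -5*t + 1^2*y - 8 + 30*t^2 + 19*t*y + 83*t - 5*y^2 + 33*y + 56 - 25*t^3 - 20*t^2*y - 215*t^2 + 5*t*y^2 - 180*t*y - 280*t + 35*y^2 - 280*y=-25*t^3 + t^2*(-20*y - 185) + t*(5*y^2 - 161*y - 202) + 30*y^2 - 246*y + 48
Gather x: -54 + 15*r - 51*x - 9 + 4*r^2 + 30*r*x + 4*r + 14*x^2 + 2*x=4*r^2 + 19*r + 14*x^2 + x*(30*r - 49) - 63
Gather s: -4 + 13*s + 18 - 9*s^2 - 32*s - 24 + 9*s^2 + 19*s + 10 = 0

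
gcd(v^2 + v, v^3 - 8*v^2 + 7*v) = v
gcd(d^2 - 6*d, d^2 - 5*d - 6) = d - 6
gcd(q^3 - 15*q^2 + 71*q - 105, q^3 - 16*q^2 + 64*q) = 1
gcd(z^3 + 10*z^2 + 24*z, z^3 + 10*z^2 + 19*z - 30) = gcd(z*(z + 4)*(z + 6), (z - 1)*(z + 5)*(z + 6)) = z + 6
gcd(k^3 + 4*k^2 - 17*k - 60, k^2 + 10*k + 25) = k + 5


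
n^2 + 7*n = n*(n + 7)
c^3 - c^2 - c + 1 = (c - 1)^2*(c + 1)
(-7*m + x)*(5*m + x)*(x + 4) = -35*m^2*x - 140*m^2 - 2*m*x^2 - 8*m*x + x^3 + 4*x^2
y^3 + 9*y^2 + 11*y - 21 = (y - 1)*(y + 3)*(y + 7)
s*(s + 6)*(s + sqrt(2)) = s^3 + sqrt(2)*s^2 + 6*s^2 + 6*sqrt(2)*s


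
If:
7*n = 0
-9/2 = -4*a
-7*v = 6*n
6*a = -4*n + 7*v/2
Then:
No Solution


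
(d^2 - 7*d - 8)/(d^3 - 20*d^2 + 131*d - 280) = (d + 1)/(d^2 - 12*d + 35)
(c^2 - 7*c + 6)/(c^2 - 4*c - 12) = (c - 1)/(c + 2)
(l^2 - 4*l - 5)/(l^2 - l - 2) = (l - 5)/(l - 2)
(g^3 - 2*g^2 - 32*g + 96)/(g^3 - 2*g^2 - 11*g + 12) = (g^2 + 2*g - 24)/(g^2 + 2*g - 3)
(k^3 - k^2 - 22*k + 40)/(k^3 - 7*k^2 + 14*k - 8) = (k + 5)/(k - 1)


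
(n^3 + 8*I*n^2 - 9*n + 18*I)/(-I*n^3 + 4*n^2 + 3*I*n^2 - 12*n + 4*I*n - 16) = (I*n^3 - 8*n^2 - 9*I*n - 18)/(n^3 + n^2*(-3 + 4*I) + n*(-4 - 12*I) - 16*I)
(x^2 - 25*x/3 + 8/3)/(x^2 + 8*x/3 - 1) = (x - 8)/(x + 3)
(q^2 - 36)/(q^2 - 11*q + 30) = (q + 6)/(q - 5)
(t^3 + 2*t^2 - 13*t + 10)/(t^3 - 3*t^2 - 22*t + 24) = (t^2 + 3*t - 10)/(t^2 - 2*t - 24)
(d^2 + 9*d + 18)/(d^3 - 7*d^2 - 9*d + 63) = (d + 6)/(d^2 - 10*d + 21)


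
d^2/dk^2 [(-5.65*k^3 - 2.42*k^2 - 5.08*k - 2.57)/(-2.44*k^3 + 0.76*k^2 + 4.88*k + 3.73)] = (49.770144*k^6 + 585.119808*k^5 + 917.040816*k^4 + 578.060184*k^3 + 956.006784*k^2 + 582.772806*k - 9.76280399999999)/(14.526784*k^9 - 13.574208*k^8 - 82.932672*k^7 - 12.762928*k^6 + 207.366816*k^5 + 205.72296*k^4 - 97.374788*k^3 - 298.204548*k^2 - 203.684856*k - 51.895117)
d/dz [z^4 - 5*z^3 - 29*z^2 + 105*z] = 4*z^3 - 15*z^2 - 58*z + 105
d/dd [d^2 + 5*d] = 2*d + 5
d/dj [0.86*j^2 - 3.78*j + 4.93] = 1.72*j - 3.78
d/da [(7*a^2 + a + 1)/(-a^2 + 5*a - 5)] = 2*(18*a^2 - 34*a - 5)/(a^4 - 10*a^3 + 35*a^2 - 50*a + 25)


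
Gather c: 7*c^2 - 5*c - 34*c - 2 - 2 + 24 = 7*c^2 - 39*c + 20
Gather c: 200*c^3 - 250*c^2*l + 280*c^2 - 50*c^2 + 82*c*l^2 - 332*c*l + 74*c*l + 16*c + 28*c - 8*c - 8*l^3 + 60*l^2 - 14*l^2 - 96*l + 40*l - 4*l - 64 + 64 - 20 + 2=200*c^3 + c^2*(230 - 250*l) + c*(82*l^2 - 258*l + 36) - 8*l^3 + 46*l^2 - 60*l - 18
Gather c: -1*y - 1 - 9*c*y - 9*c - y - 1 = c*(-9*y - 9) - 2*y - 2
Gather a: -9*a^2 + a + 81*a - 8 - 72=-9*a^2 + 82*a - 80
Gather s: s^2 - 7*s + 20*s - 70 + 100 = s^2 + 13*s + 30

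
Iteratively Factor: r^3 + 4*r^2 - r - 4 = (r + 1)*(r^2 + 3*r - 4) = (r + 1)*(r + 4)*(r - 1)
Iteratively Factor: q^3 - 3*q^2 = (q)*(q^2 - 3*q) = q*(q - 3)*(q)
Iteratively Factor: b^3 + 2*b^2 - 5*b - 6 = (b + 3)*(b^2 - b - 2) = (b + 1)*(b + 3)*(b - 2)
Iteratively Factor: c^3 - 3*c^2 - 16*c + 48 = (c - 4)*(c^2 + c - 12) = (c - 4)*(c - 3)*(c + 4)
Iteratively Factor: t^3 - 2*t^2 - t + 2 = (t - 1)*(t^2 - t - 2) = (t - 2)*(t - 1)*(t + 1)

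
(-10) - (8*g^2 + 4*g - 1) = -8*g^2 - 4*g - 9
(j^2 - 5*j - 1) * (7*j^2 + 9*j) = 7*j^4 - 26*j^3 - 52*j^2 - 9*j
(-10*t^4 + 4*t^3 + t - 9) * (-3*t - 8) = 30*t^5 + 68*t^4 - 32*t^3 - 3*t^2 + 19*t + 72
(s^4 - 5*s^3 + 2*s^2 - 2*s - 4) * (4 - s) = -s^5 + 9*s^4 - 22*s^3 + 10*s^2 - 4*s - 16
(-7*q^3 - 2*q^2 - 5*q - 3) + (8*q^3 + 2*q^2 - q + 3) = q^3 - 6*q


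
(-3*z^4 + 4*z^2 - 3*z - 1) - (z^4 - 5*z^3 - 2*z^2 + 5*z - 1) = -4*z^4 + 5*z^3 + 6*z^2 - 8*z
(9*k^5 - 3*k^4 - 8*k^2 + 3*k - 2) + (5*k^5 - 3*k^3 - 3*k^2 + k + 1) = 14*k^5 - 3*k^4 - 3*k^3 - 11*k^2 + 4*k - 1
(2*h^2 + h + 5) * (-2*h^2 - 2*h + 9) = -4*h^4 - 6*h^3 + 6*h^2 - h + 45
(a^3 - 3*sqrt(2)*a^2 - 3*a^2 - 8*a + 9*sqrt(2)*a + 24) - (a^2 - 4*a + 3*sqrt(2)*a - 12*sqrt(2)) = a^3 - 3*sqrt(2)*a^2 - 4*a^2 - 4*a + 6*sqrt(2)*a + 12*sqrt(2) + 24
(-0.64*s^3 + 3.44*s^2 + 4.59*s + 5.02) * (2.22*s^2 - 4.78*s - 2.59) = -1.4208*s^5 + 10.696*s^4 - 4.5958*s^3 - 19.7054*s^2 - 35.8837*s - 13.0018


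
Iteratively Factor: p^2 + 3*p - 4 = (p + 4)*(p - 1)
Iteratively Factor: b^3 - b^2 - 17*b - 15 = (b - 5)*(b^2 + 4*b + 3) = (b - 5)*(b + 3)*(b + 1)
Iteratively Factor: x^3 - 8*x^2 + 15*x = (x - 3)*(x^2 - 5*x) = x*(x - 3)*(x - 5)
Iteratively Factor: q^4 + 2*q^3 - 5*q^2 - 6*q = (q + 3)*(q^3 - q^2 - 2*q) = (q + 1)*(q + 3)*(q^2 - 2*q) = (q - 2)*(q + 1)*(q + 3)*(q)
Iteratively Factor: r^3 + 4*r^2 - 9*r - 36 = (r - 3)*(r^2 + 7*r + 12) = (r - 3)*(r + 3)*(r + 4)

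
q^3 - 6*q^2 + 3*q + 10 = (q - 5)*(q - 2)*(q + 1)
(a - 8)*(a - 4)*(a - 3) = a^3 - 15*a^2 + 68*a - 96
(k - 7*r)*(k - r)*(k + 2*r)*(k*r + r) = k^4*r - 6*k^3*r^2 + k^3*r - 9*k^2*r^3 - 6*k^2*r^2 + 14*k*r^4 - 9*k*r^3 + 14*r^4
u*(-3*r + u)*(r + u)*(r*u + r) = -3*r^3*u^2 - 3*r^3*u - 2*r^2*u^3 - 2*r^2*u^2 + r*u^4 + r*u^3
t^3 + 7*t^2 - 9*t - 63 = (t - 3)*(t + 3)*(t + 7)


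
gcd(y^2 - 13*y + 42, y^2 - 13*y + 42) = y^2 - 13*y + 42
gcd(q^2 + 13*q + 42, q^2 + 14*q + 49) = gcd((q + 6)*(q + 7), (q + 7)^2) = q + 7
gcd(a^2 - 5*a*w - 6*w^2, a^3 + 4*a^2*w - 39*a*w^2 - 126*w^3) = -a + 6*w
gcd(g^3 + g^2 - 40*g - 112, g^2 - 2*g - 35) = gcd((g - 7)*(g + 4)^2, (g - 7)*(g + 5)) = g - 7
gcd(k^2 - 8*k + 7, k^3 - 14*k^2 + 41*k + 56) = k - 7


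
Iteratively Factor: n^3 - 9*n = (n + 3)*(n^2 - 3*n) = (n - 3)*(n + 3)*(n)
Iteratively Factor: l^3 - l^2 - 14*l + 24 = (l + 4)*(l^2 - 5*l + 6) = (l - 3)*(l + 4)*(l - 2)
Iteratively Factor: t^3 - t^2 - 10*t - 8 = (t + 1)*(t^2 - 2*t - 8) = (t + 1)*(t + 2)*(t - 4)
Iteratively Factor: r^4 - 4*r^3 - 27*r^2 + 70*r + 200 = (r + 2)*(r^3 - 6*r^2 - 15*r + 100) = (r - 5)*(r + 2)*(r^2 - r - 20) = (r - 5)*(r + 2)*(r + 4)*(r - 5)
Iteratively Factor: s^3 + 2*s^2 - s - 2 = (s + 2)*(s^2 - 1) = (s - 1)*(s + 2)*(s + 1)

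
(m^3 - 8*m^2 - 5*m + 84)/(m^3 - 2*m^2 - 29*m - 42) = (m - 4)/(m + 2)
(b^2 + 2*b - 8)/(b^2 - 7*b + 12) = (b^2 + 2*b - 8)/(b^2 - 7*b + 12)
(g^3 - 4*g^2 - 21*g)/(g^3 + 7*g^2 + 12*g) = (g - 7)/(g + 4)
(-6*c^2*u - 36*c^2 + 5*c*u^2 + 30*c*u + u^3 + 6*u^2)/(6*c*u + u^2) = -c - 6*c/u + u + 6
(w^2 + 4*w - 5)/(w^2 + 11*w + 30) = (w - 1)/(w + 6)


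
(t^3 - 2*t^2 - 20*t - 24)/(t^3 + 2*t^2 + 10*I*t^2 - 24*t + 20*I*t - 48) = (t^2 - 4*t - 12)/(t^2 + 10*I*t - 24)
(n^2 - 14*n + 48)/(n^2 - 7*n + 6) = (n - 8)/(n - 1)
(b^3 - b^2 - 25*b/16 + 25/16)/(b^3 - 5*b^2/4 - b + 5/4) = (b + 5/4)/(b + 1)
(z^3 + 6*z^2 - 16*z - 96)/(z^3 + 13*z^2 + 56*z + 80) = (z^2 + 2*z - 24)/(z^2 + 9*z + 20)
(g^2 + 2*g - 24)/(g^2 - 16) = (g + 6)/(g + 4)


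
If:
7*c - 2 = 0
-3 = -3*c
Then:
No Solution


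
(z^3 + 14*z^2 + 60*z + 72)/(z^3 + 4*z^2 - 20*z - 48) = (z + 6)/(z - 4)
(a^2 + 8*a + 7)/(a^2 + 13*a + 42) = (a + 1)/(a + 6)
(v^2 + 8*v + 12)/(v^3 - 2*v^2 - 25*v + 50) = (v^2 + 8*v + 12)/(v^3 - 2*v^2 - 25*v + 50)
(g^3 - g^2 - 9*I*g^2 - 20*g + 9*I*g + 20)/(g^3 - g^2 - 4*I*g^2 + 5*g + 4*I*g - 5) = (g - 4*I)/(g + I)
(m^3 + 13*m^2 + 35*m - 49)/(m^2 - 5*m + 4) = (m^2 + 14*m + 49)/(m - 4)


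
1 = 1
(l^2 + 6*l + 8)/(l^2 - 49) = (l^2 + 6*l + 8)/(l^2 - 49)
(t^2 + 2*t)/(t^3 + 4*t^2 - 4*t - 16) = t/(t^2 + 2*t - 8)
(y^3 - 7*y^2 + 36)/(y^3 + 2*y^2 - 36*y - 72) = (y - 3)/(y + 6)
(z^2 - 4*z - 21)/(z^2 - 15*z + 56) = (z + 3)/(z - 8)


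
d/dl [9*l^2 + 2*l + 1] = 18*l + 2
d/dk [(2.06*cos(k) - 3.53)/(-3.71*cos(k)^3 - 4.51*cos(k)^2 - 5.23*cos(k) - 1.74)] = (-15.2852*cos(k)^3 + 29.9983*cos(k)^2 + 31.8406*cos(k) + 22.0463)*sin(k)/(13.7641*cos(k)^6 + 33.4642*cos(k)^5 + 59.1467*cos(k)^4 + 60.0854*cos(k)^3 + 43.0477*cos(k)^2 + 18.2004*cos(k) + 3.0276)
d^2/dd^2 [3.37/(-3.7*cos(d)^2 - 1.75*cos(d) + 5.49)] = (184.5412*(1 - cos(d)^2)^2 + 65.46225*cos(d)^3 + 376.410465*cos(d)^2 - 98.547225*cos(d) - 342.09207)/(3.7*cos(d)^2 + 1.75*cos(d) - 5.49)^3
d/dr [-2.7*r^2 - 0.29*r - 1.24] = -5.4*r - 0.29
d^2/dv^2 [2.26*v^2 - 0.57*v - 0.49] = 4.52000000000000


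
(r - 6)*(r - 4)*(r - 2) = r^3 - 12*r^2 + 44*r - 48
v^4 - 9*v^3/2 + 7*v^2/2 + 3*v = v*(v - 3)*(v - 2)*(v + 1/2)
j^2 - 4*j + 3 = (j - 3)*(j - 1)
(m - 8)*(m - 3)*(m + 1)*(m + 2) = m^4 - 8*m^3 - 7*m^2 + 50*m + 48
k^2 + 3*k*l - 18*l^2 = (k - 3*l)*(k + 6*l)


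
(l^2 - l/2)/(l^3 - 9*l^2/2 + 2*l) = 1/(l - 4)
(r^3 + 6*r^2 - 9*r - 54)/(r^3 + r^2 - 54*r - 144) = (r - 3)/(r - 8)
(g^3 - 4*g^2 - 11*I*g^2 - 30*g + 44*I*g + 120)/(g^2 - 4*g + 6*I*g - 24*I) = (g^2 - 11*I*g - 30)/(g + 6*I)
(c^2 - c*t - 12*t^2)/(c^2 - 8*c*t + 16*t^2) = (-c - 3*t)/(-c + 4*t)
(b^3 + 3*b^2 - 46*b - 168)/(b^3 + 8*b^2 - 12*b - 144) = (b^2 - 3*b - 28)/(b^2 + 2*b - 24)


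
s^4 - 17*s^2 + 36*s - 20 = (s - 2)^2*(s - 1)*(s + 5)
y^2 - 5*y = y*(y - 5)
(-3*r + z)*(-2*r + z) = 6*r^2 - 5*r*z + z^2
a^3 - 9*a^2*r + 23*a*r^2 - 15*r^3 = (a - 5*r)*(a - 3*r)*(a - r)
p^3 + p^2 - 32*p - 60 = (p - 6)*(p + 2)*(p + 5)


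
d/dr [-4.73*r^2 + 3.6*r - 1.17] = 3.6 - 9.46*r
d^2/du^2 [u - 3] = 0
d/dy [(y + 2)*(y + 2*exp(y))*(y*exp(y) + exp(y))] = (y^3 + 4*y^2*exp(y) + 6*y^2 + 16*y*exp(y) + 8*y + 14*exp(y) + 2)*exp(y)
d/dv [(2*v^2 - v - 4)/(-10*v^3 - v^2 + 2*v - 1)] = (20*v^4 - 20*v^3 - 117*v^2 - 12*v + 9)/(100*v^6 + 20*v^5 - 39*v^4 + 16*v^3 + 6*v^2 - 4*v + 1)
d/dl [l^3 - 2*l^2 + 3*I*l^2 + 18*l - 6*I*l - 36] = 3*l^2 + l*(-4 + 6*I) + 18 - 6*I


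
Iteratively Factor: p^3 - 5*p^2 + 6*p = (p - 2)*(p^2 - 3*p) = p*(p - 2)*(p - 3)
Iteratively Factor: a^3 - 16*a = (a + 4)*(a^2 - 4*a) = (a - 4)*(a + 4)*(a)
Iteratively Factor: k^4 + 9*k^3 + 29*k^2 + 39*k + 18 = (k + 3)*(k^3 + 6*k^2 + 11*k + 6) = (k + 2)*(k + 3)*(k^2 + 4*k + 3) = (k + 2)*(k + 3)^2*(k + 1)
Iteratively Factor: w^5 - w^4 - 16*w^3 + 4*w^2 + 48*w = (w + 3)*(w^4 - 4*w^3 - 4*w^2 + 16*w) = (w - 4)*(w + 3)*(w^3 - 4*w) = w*(w - 4)*(w + 3)*(w^2 - 4) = w*(w - 4)*(w - 2)*(w + 3)*(w + 2)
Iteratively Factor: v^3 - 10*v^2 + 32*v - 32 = (v - 4)*(v^2 - 6*v + 8) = (v - 4)*(v - 2)*(v - 4)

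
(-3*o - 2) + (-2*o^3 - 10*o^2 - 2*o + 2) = -2*o^3 - 10*o^2 - 5*o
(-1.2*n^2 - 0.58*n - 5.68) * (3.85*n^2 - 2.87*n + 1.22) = -4.62*n^4 + 1.211*n^3 - 21.6674*n^2 + 15.594*n - 6.9296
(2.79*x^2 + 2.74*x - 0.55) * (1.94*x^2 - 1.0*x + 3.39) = 5.4126*x^4 + 2.5256*x^3 + 5.6511*x^2 + 9.8386*x - 1.8645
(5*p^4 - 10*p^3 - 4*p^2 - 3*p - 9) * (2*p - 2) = 10*p^5 - 30*p^4 + 12*p^3 + 2*p^2 - 12*p + 18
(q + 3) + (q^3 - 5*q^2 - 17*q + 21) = q^3 - 5*q^2 - 16*q + 24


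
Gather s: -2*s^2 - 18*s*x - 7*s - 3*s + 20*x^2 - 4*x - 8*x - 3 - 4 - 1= -2*s^2 + s*(-18*x - 10) + 20*x^2 - 12*x - 8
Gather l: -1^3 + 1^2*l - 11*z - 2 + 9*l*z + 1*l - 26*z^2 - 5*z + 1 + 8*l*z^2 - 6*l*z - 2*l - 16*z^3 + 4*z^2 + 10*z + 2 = l*(8*z^2 + 3*z) - 16*z^3 - 22*z^2 - 6*z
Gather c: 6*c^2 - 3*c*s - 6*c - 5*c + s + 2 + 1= 6*c^2 + c*(-3*s - 11) + s + 3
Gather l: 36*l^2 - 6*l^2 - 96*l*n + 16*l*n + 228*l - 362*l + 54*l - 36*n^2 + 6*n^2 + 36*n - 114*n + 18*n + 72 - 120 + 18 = 30*l^2 + l*(-80*n - 80) - 30*n^2 - 60*n - 30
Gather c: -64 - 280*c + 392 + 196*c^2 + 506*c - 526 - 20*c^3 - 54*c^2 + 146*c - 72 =-20*c^3 + 142*c^2 + 372*c - 270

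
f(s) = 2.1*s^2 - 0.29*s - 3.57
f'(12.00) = 50.11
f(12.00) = 295.35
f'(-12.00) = -50.69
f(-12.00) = 302.31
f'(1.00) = 3.91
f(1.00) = -1.76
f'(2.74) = 11.22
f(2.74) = 11.40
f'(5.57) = 23.10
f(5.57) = 59.97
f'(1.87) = 7.56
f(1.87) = 3.23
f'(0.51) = 1.85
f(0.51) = -3.17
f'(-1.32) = -5.83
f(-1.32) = 0.47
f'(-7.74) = -32.80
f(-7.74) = 124.48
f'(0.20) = 0.55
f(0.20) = -3.54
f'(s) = 4.2*s - 0.29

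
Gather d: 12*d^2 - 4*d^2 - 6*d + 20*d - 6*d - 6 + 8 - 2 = 8*d^2 + 8*d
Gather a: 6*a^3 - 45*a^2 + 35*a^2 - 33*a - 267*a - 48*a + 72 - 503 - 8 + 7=6*a^3 - 10*a^2 - 348*a - 432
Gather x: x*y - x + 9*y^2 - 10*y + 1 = x*(y - 1) + 9*y^2 - 10*y + 1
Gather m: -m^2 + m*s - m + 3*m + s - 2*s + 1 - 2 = -m^2 + m*(s + 2) - s - 1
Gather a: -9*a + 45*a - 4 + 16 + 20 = 36*a + 32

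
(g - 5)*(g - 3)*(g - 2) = g^3 - 10*g^2 + 31*g - 30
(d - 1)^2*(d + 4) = d^3 + 2*d^2 - 7*d + 4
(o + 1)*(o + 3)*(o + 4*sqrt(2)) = o^3 + 4*o^2 + 4*sqrt(2)*o^2 + 3*o + 16*sqrt(2)*o + 12*sqrt(2)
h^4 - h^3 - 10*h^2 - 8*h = h*(h - 4)*(h + 1)*(h + 2)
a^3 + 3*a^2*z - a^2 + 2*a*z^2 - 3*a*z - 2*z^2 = (a - 1)*(a + z)*(a + 2*z)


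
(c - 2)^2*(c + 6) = c^3 + 2*c^2 - 20*c + 24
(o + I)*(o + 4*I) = o^2 + 5*I*o - 4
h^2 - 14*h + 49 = (h - 7)^2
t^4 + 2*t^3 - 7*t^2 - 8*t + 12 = (t - 2)*(t - 1)*(t + 2)*(t + 3)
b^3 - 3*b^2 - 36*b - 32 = (b - 8)*(b + 1)*(b + 4)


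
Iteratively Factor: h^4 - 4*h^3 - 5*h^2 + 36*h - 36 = (h - 2)*(h^3 - 2*h^2 - 9*h + 18) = (h - 2)*(h + 3)*(h^2 - 5*h + 6) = (h - 2)^2*(h + 3)*(h - 3)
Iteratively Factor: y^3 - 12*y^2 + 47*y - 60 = (y - 3)*(y^2 - 9*y + 20) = (y - 5)*(y - 3)*(y - 4)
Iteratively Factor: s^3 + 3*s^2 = (s)*(s^2 + 3*s) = s^2*(s + 3)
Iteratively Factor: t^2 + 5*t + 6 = (t + 3)*(t + 2)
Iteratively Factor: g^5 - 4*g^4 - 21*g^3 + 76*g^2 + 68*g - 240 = (g + 4)*(g^4 - 8*g^3 + 11*g^2 + 32*g - 60) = (g + 2)*(g + 4)*(g^3 - 10*g^2 + 31*g - 30) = (g - 5)*(g + 2)*(g + 4)*(g^2 - 5*g + 6) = (g - 5)*(g - 3)*(g + 2)*(g + 4)*(g - 2)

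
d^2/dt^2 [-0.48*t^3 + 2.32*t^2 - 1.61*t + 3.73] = 4.64 - 2.88*t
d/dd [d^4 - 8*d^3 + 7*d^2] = 2*d*(2*d^2 - 12*d + 7)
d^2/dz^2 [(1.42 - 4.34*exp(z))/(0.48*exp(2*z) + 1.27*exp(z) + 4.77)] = (-0.999936*exp(4*z) + 3.954336*exp(3*z) + 62.21808*exp(2*z) + 15.576676*exp(z) - 107.349804)*exp(z)/(0.110592*exp(6*z) + 0.877824*exp(5*z) + 5.6196*exp(4*z) + 19.495135*exp(3*z) + 55.844775*exp(2*z) + 86.688549*exp(z) + 108.531333)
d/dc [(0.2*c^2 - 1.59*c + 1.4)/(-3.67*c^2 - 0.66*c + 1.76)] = (-5.9673*c^2 + 10.98*c - 1.8744)/(13.4689*c^4 + 4.8444*c^3 - 12.4828*c^2 - 2.3232*c + 3.0976)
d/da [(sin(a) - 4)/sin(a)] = 4*cos(a)/sin(a)^2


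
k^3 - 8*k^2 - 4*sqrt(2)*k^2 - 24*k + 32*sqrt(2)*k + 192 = (k - 8)*(k - 6*sqrt(2))*(k + 2*sqrt(2))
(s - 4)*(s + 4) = s^2 - 16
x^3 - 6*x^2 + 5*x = x*(x - 5)*(x - 1)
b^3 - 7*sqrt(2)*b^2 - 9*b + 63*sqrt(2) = (b - 3)*(b + 3)*(b - 7*sqrt(2))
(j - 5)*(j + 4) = j^2 - j - 20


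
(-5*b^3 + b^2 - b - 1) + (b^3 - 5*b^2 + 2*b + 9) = -4*b^3 - 4*b^2 + b + 8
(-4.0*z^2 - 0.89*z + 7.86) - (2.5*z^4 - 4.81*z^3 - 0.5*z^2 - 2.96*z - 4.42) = -2.5*z^4 + 4.81*z^3 - 3.5*z^2 + 2.07*z + 12.28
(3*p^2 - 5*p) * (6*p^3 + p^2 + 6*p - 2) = 18*p^5 - 27*p^4 + 13*p^3 - 36*p^2 + 10*p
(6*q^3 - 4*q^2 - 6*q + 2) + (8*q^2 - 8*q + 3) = 6*q^3 + 4*q^2 - 14*q + 5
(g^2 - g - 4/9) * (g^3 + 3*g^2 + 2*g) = g^5 + 2*g^4 - 13*g^3/9 - 10*g^2/3 - 8*g/9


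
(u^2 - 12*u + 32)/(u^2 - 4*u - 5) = (-u^2 + 12*u - 32)/(-u^2 + 4*u + 5)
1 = 1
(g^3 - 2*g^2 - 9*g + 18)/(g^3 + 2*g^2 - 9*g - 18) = (g - 2)/(g + 2)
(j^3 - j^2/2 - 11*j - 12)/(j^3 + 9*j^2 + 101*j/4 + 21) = 2*(j^2 - 2*j - 8)/(2*j^2 + 15*j + 28)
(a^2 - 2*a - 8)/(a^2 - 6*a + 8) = (a + 2)/(a - 2)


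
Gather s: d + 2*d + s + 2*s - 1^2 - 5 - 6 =3*d + 3*s - 12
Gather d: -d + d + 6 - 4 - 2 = 0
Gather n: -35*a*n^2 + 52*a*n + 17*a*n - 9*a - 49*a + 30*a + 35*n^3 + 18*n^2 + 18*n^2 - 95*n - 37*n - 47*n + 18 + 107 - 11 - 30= -28*a + 35*n^3 + n^2*(36 - 35*a) + n*(69*a - 179) + 84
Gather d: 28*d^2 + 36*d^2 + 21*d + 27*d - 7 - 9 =64*d^2 + 48*d - 16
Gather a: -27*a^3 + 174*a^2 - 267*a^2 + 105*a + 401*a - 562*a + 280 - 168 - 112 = -27*a^3 - 93*a^2 - 56*a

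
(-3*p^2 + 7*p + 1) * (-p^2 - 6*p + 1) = 3*p^4 + 11*p^3 - 46*p^2 + p + 1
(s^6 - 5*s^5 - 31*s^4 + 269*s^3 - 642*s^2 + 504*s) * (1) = s^6 - 5*s^5 - 31*s^4 + 269*s^3 - 642*s^2 + 504*s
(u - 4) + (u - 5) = 2*u - 9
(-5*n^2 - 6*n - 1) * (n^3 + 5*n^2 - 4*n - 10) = -5*n^5 - 31*n^4 - 11*n^3 + 69*n^2 + 64*n + 10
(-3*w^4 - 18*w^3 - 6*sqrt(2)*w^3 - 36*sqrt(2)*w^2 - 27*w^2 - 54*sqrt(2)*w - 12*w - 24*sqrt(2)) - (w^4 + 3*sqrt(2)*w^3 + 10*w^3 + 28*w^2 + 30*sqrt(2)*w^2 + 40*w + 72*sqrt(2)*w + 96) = -4*w^4 - 28*w^3 - 9*sqrt(2)*w^3 - 66*sqrt(2)*w^2 - 55*w^2 - 126*sqrt(2)*w - 52*w - 96 - 24*sqrt(2)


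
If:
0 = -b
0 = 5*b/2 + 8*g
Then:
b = 0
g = 0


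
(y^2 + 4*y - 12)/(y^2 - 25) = (y^2 + 4*y - 12)/(y^2 - 25)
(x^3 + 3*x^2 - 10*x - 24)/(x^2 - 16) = (x^2 - x - 6)/(x - 4)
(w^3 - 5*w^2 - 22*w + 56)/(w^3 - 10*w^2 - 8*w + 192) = (w^2 - 9*w + 14)/(w^2 - 14*w + 48)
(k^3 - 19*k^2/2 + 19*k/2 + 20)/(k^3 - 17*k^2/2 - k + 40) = (k + 1)/(k + 2)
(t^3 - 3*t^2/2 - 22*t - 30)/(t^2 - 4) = (t^2 - 7*t/2 - 15)/(t - 2)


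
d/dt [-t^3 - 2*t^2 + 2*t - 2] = -3*t^2 - 4*t + 2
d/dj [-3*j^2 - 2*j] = -6*j - 2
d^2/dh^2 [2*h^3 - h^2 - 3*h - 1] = 12*h - 2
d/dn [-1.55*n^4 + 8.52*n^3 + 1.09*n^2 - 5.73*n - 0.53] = -6.2*n^3 + 25.56*n^2 + 2.18*n - 5.73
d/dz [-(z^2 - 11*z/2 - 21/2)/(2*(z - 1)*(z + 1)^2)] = (z^3/2 - 6*z^2 - 12*z + 5/2)/(z^5 + z^4 - 2*z^3 - 2*z^2 + z + 1)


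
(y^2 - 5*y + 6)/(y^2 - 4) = (y - 3)/(y + 2)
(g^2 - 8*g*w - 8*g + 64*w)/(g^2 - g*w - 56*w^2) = (g - 8)/(g + 7*w)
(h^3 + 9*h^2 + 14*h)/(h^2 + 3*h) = (h^2 + 9*h + 14)/(h + 3)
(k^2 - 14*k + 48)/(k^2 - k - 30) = (k - 8)/(k + 5)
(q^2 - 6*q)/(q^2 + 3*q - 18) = q*(q - 6)/(q^2 + 3*q - 18)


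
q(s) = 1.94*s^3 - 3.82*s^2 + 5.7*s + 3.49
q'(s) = 5.82*s^2 - 7.64*s + 5.7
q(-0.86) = -5.47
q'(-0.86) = 16.57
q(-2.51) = -65.56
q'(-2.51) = 61.54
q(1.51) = 10.07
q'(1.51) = 7.43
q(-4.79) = -324.67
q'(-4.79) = 175.83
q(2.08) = 16.28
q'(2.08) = 14.99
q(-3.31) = -127.58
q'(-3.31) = 94.75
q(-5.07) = -376.43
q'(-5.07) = 194.04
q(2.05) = 15.83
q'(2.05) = 14.50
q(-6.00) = -587.27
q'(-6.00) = 261.06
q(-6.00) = -587.27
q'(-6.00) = 261.06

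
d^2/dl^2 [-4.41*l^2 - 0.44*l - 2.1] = -8.82000000000000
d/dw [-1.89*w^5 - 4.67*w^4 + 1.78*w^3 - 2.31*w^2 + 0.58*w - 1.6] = -9.45*w^4 - 18.68*w^3 + 5.34*w^2 - 4.62*w + 0.58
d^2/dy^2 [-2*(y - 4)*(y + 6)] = -4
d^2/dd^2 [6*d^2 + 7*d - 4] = 12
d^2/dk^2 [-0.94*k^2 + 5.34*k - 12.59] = -1.88000000000000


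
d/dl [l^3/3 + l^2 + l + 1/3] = l^2 + 2*l + 1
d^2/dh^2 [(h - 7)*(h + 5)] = 2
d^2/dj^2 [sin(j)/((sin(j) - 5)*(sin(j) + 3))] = (-sin(j)^5 - 2*sin(j)^4 - 88*sin(j)^3 + 30*sin(j)^2 - 135*sin(j) - 60)/((sin(j) - 5)^3*(sin(j) + 3)^3)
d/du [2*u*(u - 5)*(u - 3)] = 6*u^2 - 32*u + 30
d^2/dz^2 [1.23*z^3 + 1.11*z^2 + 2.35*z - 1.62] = 7.38*z + 2.22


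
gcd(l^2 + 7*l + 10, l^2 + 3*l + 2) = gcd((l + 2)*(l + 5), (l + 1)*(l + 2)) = l + 2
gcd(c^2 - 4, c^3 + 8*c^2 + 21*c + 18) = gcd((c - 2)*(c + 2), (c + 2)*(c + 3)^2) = c + 2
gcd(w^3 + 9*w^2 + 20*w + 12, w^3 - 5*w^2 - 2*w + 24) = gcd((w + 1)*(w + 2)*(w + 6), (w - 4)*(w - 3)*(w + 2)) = w + 2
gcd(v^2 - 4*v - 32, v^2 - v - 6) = 1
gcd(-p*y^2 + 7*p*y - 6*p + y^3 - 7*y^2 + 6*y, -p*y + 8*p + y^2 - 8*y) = -p + y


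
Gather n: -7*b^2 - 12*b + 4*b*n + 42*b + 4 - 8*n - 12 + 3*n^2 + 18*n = -7*b^2 + 30*b + 3*n^2 + n*(4*b + 10) - 8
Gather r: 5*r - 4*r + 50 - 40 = r + 10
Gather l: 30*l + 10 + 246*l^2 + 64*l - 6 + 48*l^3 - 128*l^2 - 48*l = 48*l^3 + 118*l^2 + 46*l + 4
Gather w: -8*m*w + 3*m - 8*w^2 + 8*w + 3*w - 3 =3*m - 8*w^2 + w*(11 - 8*m) - 3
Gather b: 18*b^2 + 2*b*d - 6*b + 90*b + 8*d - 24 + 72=18*b^2 + b*(2*d + 84) + 8*d + 48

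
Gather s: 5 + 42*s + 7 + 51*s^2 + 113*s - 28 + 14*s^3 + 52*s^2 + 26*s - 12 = 14*s^3 + 103*s^2 + 181*s - 28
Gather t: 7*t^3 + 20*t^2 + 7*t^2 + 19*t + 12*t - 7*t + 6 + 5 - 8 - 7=7*t^3 + 27*t^2 + 24*t - 4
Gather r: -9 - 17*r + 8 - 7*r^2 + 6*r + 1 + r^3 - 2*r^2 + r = r^3 - 9*r^2 - 10*r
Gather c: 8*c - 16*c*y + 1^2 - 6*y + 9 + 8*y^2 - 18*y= c*(8 - 16*y) + 8*y^2 - 24*y + 10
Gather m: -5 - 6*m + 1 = -6*m - 4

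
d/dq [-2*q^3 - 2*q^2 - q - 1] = -6*q^2 - 4*q - 1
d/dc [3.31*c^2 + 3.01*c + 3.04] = 6.62*c + 3.01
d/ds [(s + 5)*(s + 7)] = 2*s + 12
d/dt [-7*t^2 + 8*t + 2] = 8 - 14*t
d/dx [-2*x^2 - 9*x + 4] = -4*x - 9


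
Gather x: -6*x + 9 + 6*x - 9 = 0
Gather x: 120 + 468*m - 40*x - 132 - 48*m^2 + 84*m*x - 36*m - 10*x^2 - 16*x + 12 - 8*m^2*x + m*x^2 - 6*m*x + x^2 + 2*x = -48*m^2 + 432*m + x^2*(m - 9) + x*(-8*m^2 + 78*m - 54)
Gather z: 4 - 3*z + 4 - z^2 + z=-z^2 - 2*z + 8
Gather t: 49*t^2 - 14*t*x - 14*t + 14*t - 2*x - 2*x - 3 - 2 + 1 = 49*t^2 - 14*t*x - 4*x - 4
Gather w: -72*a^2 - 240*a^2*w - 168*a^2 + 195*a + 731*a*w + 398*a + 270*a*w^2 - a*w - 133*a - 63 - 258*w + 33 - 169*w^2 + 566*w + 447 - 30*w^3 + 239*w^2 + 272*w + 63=-240*a^2 + 460*a - 30*w^3 + w^2*(270*a + 70) + w*(-240*a^2 + 730*a + 580) + 480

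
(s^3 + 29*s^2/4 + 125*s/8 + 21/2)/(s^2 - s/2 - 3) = (s^2 + 23*s/4 + 7)/(s - 2)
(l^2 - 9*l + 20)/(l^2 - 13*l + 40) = (l - 4)/(l - 8)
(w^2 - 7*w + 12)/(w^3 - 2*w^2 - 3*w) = (w - 4)/(w*(w + 1))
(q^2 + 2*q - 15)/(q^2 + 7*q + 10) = (q - 3)/(q + 2)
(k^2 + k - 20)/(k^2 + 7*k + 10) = (k - 4)/(k + 2)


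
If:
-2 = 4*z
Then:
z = -1/2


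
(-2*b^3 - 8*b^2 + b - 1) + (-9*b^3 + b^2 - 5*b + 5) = -11*b^3 - 7*b^2 - 4*b + 4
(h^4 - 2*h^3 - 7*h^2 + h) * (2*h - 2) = 2*h^5 - 6*h^4 - 10*h^3 + 16*h^2 - 2*h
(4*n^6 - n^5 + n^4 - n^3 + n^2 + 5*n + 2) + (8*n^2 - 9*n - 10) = 4*n^6 - n^5 + n^4 - n^3 + 9*n^2 - 4*n - 8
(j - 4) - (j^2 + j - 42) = 38 - j^2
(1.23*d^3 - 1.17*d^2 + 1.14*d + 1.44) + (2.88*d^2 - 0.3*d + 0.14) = 1.23*d^3 + 1.71*d^2 + 0.84*d + 1.58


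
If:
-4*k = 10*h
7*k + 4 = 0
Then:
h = 8/35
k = -4/7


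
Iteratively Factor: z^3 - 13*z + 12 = (z - 3)*(z^2 + 3*z - 4) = (z - 3)*(z + 4)*(z - 1)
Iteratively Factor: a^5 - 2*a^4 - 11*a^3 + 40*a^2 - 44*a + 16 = (a - 1)*(a^4 - a^3 - 12*a^2 + 28*a - 16) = (a - 1)*(a + 4)*(a^3 - 5*a^2 + 8*a - 4) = (a - 2)*(a - 1)*(a + 4)*(a^2 - 3*a + 2) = (a - 2)*(a - 1)^2*(a + 4)*(a - 2)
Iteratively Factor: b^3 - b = (b + 1)*(b^2 - b) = (b - 1)*(b + 1)*(b)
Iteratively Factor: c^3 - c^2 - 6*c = (c + 2)*(c^2 - 3*c) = c*(c + 2)*(c - 3)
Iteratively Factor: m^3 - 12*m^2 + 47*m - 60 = (m - 4)*(m^2 - 8*m + 15) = (m - 5)*(m - 4)*(m - 3)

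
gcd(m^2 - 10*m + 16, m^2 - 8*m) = m - 8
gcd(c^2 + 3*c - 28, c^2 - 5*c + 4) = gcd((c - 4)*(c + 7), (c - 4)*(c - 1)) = c - 4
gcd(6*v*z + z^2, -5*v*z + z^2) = z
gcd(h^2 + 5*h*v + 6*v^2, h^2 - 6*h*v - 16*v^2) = h + 2*v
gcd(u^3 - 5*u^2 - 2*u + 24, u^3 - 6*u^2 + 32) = u^2 - 2*u - 8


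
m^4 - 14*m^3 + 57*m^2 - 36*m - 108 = (m - 6)^2*(m - 3)*(m + 1)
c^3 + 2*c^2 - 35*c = c*(c - 5)*(c + 7)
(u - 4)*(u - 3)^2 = u^3 - 10*u^2 + 33*u - 36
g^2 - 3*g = g*(g - 3)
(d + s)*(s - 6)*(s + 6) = d*s^2 - 36*d + s^3 - 36*s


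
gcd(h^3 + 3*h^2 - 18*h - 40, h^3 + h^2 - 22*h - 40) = h + 2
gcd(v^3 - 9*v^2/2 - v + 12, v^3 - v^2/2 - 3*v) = v^2 - v/2 - 3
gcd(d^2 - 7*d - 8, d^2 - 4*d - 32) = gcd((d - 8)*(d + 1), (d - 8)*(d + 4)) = d - 8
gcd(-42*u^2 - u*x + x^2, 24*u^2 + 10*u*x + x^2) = 6*u + x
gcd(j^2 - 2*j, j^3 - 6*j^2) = j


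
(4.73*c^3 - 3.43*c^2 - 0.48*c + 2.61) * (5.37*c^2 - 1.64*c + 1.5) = 25.4001*c^5 - 26.1763*c^4 + 10.1426*c^3 + 9.6579*c^2 - 5.0004*c + 3.915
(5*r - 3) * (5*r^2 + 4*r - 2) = 25*r^3 + 5*r^2 - 22*r + 6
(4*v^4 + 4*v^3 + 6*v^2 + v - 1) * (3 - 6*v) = -24*v^5 - 12*v^4 - 24*v^3 + 12*v^2 + 9*v - 3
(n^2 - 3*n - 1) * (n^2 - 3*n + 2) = n^4 - 6*n^3 + 10*n^2 - 3*n - 2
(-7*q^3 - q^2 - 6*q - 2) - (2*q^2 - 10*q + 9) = -7*q^3 - 3*q^2 + 4*q - 11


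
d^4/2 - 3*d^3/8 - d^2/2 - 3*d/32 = d*(d/2 + 1/4)*(d - 3/2)*(d + 1/4)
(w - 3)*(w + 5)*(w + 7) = w^3 + 9*w^2 - w - 105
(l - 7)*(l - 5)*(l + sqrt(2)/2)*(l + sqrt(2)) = l^4 - 12*l^3 + 3*sqrt(2)*l^3/2 - 18*sqrt(2)*l^2 + 36*l^2 - 12*l + 105*sqrt(2)*l/2 + 35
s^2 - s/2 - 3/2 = (s - 3/2)*(s + 1)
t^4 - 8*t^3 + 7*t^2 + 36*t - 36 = (t - 6)*(t - 3)*(t - 1)*(t + 2)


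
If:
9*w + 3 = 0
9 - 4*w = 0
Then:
No Solution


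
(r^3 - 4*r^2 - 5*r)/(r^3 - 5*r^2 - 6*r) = (r - 5)/(r - 6)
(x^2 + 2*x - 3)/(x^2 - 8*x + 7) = (x + 3)/(x - 7)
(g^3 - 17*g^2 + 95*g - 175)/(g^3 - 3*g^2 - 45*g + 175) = (g - 7)/(g + 7)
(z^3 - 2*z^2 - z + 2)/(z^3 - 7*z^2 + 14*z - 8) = (z + 1)/(z - 4)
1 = 1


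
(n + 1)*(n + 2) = n^2 + 3*n + 2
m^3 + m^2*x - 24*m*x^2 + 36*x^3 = (m - 3*x)*(m - 2*x)*(m + 6*x)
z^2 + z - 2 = (z - 1)*(z + 2)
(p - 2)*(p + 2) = p^2 - 4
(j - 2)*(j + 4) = j^2 + 2*j - 8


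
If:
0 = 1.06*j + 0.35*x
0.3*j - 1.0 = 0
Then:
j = 3.33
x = -10.10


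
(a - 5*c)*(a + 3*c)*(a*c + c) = a^3*c - 2*a^2*c^2 + a^2*c - 15*a*c^3 - 2*a*c^2 - 15*c^3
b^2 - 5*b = b*(b - 5)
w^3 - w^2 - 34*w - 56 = (w - 7)*(w + 2)*(w + 4)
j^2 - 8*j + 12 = (j - 6)*(j - 2)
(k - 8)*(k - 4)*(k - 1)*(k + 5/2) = k^4 - 21*k^3/2 + 23*k^2/2 + 78*k - 80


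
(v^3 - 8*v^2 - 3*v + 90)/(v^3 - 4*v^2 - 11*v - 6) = (v^2 - 2*v - 15)/(v^2 + 2*v + 1)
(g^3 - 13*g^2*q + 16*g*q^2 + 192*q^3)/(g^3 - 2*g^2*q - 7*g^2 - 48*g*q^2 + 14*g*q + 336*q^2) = (g^2 - 5*g*q - 24*q^2)/(g^2 + 6*g*q - 7*g - 42*q)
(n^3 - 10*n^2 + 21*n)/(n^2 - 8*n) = (n^2 - 10*n + 21)/(n - 8)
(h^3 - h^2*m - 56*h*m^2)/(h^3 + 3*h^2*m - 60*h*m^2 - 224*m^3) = h/(h + 4*m)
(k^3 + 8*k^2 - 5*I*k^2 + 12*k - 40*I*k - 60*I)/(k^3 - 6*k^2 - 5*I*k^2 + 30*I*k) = (k^2 + 8*k + 12)/(k*(k - 6))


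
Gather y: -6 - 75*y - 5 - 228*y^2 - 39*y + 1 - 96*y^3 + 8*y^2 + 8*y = -96*y^3 - 220*y^2 - 106*y - 10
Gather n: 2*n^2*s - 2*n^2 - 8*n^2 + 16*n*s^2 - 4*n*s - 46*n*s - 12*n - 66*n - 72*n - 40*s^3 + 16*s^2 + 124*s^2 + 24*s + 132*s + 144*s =n^2*(2*s - 10) + n*(16*s^2 - 50*s - 150) - 40*s^3 + 140*s^2 + 300*s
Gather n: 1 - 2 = -1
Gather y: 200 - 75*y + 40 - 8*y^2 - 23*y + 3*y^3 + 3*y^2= 3*y^3 - 5*y^2 - 98*y + 240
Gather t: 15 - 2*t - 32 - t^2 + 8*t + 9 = -t^2 + 6*t - 8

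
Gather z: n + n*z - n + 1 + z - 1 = z*(n + 1)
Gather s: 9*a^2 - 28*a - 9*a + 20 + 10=9*a^2 - 37*a + 30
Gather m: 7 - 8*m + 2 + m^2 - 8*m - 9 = m^2 - 16*m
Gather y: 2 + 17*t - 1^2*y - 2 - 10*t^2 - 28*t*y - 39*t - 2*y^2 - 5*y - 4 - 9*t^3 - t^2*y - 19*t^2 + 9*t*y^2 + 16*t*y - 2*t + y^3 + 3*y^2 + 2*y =-9*t^3 - 29*t^2 - 24*t + y^3 + y^2*(9*t + 1) + y*(-t^2 - 12*t - 4) - 4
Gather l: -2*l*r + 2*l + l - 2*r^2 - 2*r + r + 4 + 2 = l*(3 - 2*r) - 2*r^2 - r + 6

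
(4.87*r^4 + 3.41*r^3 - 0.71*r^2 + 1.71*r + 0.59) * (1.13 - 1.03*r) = -5.0161*r^5 + 1.9908*r^4 + 4.5846*r^3 - 2.5636*r^2 + 1.3246*r + 0.6667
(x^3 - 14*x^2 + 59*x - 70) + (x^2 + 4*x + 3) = x^3 - 13*x^2 + 63*x - 67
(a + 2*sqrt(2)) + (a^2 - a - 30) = a^2 - 30 + 2*sqrt(2)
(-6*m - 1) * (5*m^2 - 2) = -30*m^3 - 5*m^2 + 12*m + 2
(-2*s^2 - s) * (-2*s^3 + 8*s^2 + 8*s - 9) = 4*s^5 - 14*s^4 - 24*s^3 + 10*s^2 + 9*s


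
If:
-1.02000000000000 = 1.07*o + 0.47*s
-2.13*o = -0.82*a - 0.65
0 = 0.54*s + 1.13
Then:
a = -0.88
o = -0.03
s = -2.09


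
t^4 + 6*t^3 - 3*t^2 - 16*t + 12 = (t - 1)^2*(t + 2)*(t + 6)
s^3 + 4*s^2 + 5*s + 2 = (s + 1)^2*(s + 2)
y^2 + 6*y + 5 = (y + 1)*(y + 5)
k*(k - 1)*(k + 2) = k^3 + k^2 - 2*k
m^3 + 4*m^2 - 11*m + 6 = (m - 1)^2*(m + 6)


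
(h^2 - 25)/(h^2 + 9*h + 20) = (h - 5)/(h + 4)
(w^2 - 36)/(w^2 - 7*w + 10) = (w^2 - 36)/(w^2 - 7*w + 10)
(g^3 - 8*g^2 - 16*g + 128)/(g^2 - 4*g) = g - 4 - 32/g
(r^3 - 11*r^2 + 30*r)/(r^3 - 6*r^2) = (r - 5)/r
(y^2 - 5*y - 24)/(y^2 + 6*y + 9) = (y - 8)/(y + 3)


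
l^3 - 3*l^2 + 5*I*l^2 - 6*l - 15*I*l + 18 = (l - 3)*(l + 2*I)*(l + 3*I)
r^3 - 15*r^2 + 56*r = r*(r - 8)*(r - 7)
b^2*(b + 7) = b^3 + 7*b^2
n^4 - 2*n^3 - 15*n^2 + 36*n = n*(n - 3)^2*(n + 4)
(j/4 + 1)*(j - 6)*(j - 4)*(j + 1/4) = j^4/4 - 23*j^3/16 - 35*j^2/8 + 23*j + 6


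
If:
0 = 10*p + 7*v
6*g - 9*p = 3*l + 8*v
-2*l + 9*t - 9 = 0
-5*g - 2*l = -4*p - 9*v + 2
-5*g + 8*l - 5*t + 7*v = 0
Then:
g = 187/566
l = 6885/24904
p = -11823/24904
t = 13217/12452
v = 8445/12452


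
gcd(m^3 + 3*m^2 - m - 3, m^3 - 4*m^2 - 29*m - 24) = m^2 + 4*m + 3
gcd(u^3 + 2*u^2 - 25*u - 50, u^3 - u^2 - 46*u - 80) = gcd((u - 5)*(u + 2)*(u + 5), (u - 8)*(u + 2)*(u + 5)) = u^2 + 7*u + 10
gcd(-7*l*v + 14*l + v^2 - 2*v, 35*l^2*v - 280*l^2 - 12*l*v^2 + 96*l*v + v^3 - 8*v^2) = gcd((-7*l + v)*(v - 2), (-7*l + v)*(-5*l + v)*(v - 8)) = -7*l + v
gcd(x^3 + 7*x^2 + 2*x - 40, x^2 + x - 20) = x + 5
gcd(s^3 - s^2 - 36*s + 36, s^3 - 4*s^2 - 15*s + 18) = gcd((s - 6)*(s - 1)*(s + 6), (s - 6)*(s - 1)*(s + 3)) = s^2 - 7*s + 6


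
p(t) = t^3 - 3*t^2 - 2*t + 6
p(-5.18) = -203.13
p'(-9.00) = 295.00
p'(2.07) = -1.57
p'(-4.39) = 82.16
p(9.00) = 474.00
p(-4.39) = -127.64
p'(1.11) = -4.96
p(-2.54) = -24.66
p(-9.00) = -948.00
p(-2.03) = -10.67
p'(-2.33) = 28.27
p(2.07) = -2.12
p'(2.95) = 6.41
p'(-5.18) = 109.58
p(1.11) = 1.45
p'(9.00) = 187.00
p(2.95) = -0.34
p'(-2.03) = 22.54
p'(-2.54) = 32.59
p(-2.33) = -18.28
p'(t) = 3*t^2 - 6*t - 2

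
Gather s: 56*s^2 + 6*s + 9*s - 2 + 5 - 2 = 56*s^2 + 15*s + 1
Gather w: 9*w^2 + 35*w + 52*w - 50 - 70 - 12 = 9*w^2 + 87*w - 132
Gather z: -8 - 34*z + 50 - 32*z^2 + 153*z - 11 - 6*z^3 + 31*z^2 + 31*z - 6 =-6*z^3 - z^2 + 150*z + 25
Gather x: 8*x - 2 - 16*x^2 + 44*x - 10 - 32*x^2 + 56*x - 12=-48*x^2 + 108*x - 24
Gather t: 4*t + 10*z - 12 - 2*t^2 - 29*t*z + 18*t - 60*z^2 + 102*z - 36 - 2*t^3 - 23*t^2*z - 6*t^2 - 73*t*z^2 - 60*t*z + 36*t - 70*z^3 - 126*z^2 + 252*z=-2*t^3 + t^2*(-23*z - 8) + t*(-73*z^2 - 89*z + 58) - 70*z^3 - 186*z^2 + 364*z - 48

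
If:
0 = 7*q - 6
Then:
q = 6/7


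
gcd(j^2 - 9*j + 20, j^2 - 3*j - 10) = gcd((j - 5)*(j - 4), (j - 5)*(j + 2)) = j - 5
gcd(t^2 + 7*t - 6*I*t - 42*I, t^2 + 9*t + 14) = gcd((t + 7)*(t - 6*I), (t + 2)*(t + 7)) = t + 7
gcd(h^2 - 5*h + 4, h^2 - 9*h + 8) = h - 1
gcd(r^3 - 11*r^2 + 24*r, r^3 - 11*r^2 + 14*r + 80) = r - 8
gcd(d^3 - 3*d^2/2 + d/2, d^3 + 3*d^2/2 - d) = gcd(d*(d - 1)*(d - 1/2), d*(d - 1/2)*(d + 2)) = d^2 - d/2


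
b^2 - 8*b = b*(b - 8)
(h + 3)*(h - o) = h^2 - h*o + 3*h - 3*o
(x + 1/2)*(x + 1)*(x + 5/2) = x^3 + 4*x^2 + 17*x/4 + 5/4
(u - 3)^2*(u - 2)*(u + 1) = u^4 - 7*u^3 + 13*u^2 + 3*u - 18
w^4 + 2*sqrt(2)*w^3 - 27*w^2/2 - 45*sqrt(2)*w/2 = w*(w - 5*sqrt(2)/2)*(w + 3*sqrt(2)/2)*(w + 3*sqrt(2))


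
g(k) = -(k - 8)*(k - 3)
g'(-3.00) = 17.00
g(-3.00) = -66.00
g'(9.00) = -7.00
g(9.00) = -6.00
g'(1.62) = 7.76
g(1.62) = -8.80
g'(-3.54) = 18.08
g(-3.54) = -75.47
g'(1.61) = 7.78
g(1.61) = -8.88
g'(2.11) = 6.78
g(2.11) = -5.24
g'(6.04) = -1.08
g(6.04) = 5.96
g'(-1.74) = 14.48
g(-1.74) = -46.17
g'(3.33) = 4.34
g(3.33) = 1.54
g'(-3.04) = 17.08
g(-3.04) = -66.68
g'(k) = 11 - 2*k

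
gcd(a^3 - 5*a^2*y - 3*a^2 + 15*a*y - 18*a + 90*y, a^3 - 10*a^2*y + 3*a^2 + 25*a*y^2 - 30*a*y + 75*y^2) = -a^2 + 5*a*y - 3*a + 15*y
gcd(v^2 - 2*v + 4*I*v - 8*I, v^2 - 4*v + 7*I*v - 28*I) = 1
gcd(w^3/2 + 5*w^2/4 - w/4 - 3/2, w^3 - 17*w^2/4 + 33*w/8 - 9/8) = 1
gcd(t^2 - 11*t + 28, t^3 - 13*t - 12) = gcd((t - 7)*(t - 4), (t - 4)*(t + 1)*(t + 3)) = t - 4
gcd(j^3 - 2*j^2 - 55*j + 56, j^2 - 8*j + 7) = j - 1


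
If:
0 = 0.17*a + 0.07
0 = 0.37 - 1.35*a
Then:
No Solution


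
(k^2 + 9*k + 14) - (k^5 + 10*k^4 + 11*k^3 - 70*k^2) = -k^5 - 10*k^4 - 11*k^3 + 71*k^2 + 9*k + 14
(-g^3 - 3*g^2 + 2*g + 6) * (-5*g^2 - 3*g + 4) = 5*g^5 + 18*g^4 - 5*g^3 - 48*g^2 - 10*g + 24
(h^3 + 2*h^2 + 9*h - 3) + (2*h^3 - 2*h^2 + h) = 3*h^3 + 10*h - 3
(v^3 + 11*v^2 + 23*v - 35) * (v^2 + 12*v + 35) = v^5 + 23*v^4 + 190*v^3 + 626*v^2 + 385*v - 1225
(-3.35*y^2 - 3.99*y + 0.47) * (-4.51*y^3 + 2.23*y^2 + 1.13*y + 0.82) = 15.1085*y^5 + 10.5244*y^4 - 14.8029*y^3 - 6.2076*y^2 - 2.7407*y + 0.3854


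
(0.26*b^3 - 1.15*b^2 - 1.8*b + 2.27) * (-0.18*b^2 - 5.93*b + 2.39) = -0.0468*b^5 - 1.3348*b^4 + 7.7649*b^3 + 7.5169*b^2 - 17.7631*b + 5.4253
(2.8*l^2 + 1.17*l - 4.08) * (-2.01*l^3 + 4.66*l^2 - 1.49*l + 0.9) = -5.628*l^5 + 10.6963*l^4 + 9.481*l^3 - 18.2361*l^2 + 7.1322*l - 3.672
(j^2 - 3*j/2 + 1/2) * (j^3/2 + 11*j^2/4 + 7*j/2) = j^5/2 + 2*j^4 - 3*j^3/8 - 31*j^2/8 + 7*j/4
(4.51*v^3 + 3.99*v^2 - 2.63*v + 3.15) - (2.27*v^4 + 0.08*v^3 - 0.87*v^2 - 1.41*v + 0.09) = -2.27*v^4 + 4.43*v^3 + 4.86*v^2 - 1.22*v + 3.06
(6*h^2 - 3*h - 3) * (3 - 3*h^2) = -18*h^4 + 9*h^3 + 27*h^2 - 9*h - 9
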